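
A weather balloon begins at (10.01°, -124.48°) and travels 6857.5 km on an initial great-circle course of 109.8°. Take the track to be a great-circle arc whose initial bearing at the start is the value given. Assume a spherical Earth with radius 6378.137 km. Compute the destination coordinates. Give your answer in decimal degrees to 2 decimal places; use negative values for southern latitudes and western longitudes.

Angular distance δ = d/R = 6857.5 / 6378.137 = 1.075157 rad.
Start latitude φ₁ = 0.174707 rad; initial bearing θ = 1.916372 rad.
Applying the spherical law of cosines for sides, sin φ₂ = sin φ₁ cos δ + cos φ₁ sin δ cos θ = -0.210772, so φ₂ = -12.17°.
For the longitude increment, Δλ = atan2( sin θ sin δ cos φ₁, cos δ − sin φ₁ sin φ₂ ) = atan2(0.815061, 0.512230) = 57.85°.
λ₂ = -124.48° + 57.85° = -66.63°.

latitude -12.17°, longitude -66.63°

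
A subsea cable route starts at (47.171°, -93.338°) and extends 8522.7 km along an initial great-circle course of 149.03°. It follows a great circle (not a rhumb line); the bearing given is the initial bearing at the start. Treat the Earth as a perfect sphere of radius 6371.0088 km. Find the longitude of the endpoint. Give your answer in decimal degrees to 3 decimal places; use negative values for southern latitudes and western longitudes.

Angular distance δ = d/R = 8522.7 / 6371.0088 = 1.337732 rad.
Converting: φ₁ = 0.823289 rad, θ = 2.601064 rad.
sin φ₂ = sin φ₁ cos δ + cos φ₁ sin δ cos θ = (0.733386)(0.230960) + (0.679813)(0.972963)(-0.857437) = -0.397754
φ₂ = asin(-0.397754) = -0.409067 rad = -23.438°.
Δλ = atan2( sin θ sin δ cos φ₁ , cos δ − sin φ₁ sin φ₂ ) = atan2(0.340366, 0.522667) = 0.577225 rad = 33.073°.
λ₂ = -93.338° + 33.073° = -60.265°.

longitude -60.265°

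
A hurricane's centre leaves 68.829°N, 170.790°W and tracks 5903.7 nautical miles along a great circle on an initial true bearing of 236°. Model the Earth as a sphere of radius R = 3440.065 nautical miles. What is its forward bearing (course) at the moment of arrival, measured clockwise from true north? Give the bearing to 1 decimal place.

final bearing 198.5°

Central angle δ = d/R = 1.716159 rad.
With φ₁ = 68.829° = 1.201293 rad and θ = 236° = 4.118977 rad:
Destination latitude: φ₂ = arcsin( sin φ₁ cos δ + cos φ₁ sin δ cos θ ) = arcsin(-0.334899) = -19.566°.
For the longitude increment, Δλ = atan2( sin θ sin δ cos φ₁, cos δ − sin φ₁ sin φ₂ ) = atan2(-0.296251, 0.167444) = -60.524°.
λ₂ = -170.790° + -60.524° = -231.314°, normalized to (−180°, 180°] → 128.686°.
The forward bearing on arrival equals the back-azimuth from the destination plus 180°.
Back-azimuth from P₂ (-19.6°, 128.7°) to P₁ (68.8°, -170.8°), with Δλ' = λ₁ − λ₂ = -299.5°: atan2( sin Δλ' cos φ₁ , cos φ₂ sin φ₁ − sin φ₂ cos φ₁ cos Δλ' ) = 18.5°.
Final bearing = (18.5° + 180°) mod 360° = 198.5°.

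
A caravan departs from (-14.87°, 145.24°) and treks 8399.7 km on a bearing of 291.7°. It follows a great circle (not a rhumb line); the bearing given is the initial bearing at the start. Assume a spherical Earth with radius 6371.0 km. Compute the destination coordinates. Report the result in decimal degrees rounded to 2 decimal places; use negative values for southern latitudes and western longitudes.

δ = 8399.7/6371 = 1.318427 rad (75.5403°).
With φ₁ = -14.87° = -0.259530 rad and θ = 291.7° = 5.091125 rad:
sin φ₂ = sin φ₁ cos δ + cos φ₁ sin δ cos θ = (-0.256627)(0.249699) + (0.966511)(0.968324)(0.369747) = 0.281965
φ₂ = asin(0.281965) = 0.285841 rad = 16.38°.
Δλ = atan2( sin θ sin δ cos φ₁ , cos δ − sin φ₁ sin φ₂ ) = atan2(-0.869571, 0.322058) = -1.216095 rad = -69.68°.
λ₂ = λ₁ + Δλ = 75.56°.

latitude 16.38°, longitude 75.56°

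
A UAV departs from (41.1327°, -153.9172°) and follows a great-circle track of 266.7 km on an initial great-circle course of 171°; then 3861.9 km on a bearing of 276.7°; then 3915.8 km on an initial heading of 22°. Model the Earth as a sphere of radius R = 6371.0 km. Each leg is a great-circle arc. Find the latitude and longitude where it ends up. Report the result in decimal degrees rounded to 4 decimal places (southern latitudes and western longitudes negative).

latitude 64.6042°, longitude -166.5506°

Apply the spherical direct solution leg by leg, carrying full precision between legs.
Leg 1: from (41.1327°, -153.9172°), δ = 266.7/6371 = 0.041862 rad, θ = 171° → φ = 38.7627°, λ = -153.4361°.
Leg 2: from (38.7627°, -153.4361°), δ = 3861.9/6371 = 0.606169 rad, θ = 276.7° → φ = 34.4981°, λ = 163.2048°.
Leg 3: from (34.4981°, 163.2048°), δ = 3915.8/6371 = 0.614629 rad, θ = 22° → φ = 64.6042°, λ = -166.5506°.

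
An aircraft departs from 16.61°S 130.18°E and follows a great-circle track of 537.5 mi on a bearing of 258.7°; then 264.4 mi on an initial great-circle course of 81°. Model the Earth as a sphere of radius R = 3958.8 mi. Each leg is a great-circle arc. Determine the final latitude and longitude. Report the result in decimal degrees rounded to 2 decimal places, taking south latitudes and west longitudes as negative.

Apply the spherical direct solution leg by leg, carrying full precision between legs.
Leg 1: from (-16.61°, 130.18°), δ = 537.5/3958.8 = 0.135773 rad, θ = 258.7° → φ = -17.98°, λ = 122.16°.
Leg 2: from (-17.98°, 122.16°), δ = 264.4/3958.8 = 0.066788 rad, θ = 81° → φ = -17.34°, λ = 126.12°.

latitude -17.34°, longitude 126.12°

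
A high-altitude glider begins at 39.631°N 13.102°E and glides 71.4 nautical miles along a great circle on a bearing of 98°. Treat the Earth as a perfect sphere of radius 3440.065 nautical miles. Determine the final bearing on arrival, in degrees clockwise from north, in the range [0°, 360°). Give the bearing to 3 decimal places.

final bearing 98.971°

The arc subtends δ = 71.4/3440.065 = 0.020755 rad at the centre.
Converting: φ₁ = 0.691691 rad, θ = 1.710423 rad.
Destination latitude: φ₂ = arcsin( sin φ₁ cos δ + cos φ₁ sin δ cos θ ) = arcsin(0.635479) = 39.456°.
Then Δλ = atan2(0.015828, 0.594450) = 0.026621 rad, from sin θ sin δ cos φ₁ over cos δ − sin φ₁ sin φ₂.
λ₂ = 13.102° + 1.525° = 14.627°.
The forward bearing on arrival equals the back-azimuth from the destination plus 180°.
Back-azimuth from P₂ (39.456°, 14.627°) to P₁ (39.631°, 13.102°), with Δλ' = λ₁ − λ₂ = -1.525°: atan2( sin Δλ' cos φ₁ , cos φ₂ sin φ₁ − sin φ₂ cos φ₁ cos Δλ' ) = 278.971°.
Final bearing = (278.971° + 180°) mod 360° = 98.971°.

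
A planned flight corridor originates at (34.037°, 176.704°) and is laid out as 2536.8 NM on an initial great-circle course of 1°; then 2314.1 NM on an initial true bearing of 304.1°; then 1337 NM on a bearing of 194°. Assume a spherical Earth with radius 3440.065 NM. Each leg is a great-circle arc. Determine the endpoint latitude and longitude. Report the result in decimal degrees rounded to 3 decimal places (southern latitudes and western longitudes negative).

latitude 35.586°, longitude 66.479°

Apply the spherical direct solution leg by leg, carrying full precision between legs.
Leg 1: from (34.037°, 176.704°), δ = 2536.8/3440.065 = 0.737428 rad, θ = 1° → φ = 76.268°, λ = 179.538°.
Leg 2: from (76.268°, 179.538°), δ = 2314.1/3440.065 = 0.672691 rad, θ = 304.1° → φ = 57.428°, λ = 72.951°.
Leg 3: from (57.428°, 72.951°), δ = 1337/3440.065 = 0.388655 rad, θ = 194° → φ = 35.586°, λ = 66.479°.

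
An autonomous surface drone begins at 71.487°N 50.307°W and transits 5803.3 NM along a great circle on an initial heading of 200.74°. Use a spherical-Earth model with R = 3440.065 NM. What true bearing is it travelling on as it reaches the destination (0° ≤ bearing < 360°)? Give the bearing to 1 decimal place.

The arc subtends δ = 5803.3/3440.065 = 1.686974 rad at the centre.
With φ₁ = 71.487° = 1.247684 rad and θ = 200.74° = 3.503574 rad:
Applying the spherical law of cosines for sides, sin φ₂ = sin φ₁ cos δ + cos φ₁ sin δ cos θ = -0.404860, so φ₂ = -23.882°.
Δλ = atan2( sin θ sin δ cos φ₁ , cos δ − sin φ₁ sin φ₂ ) = atan2(-0.111685, 0.267993) = -0.394858 rad = -22.624°.
λ₂ = λ₁ + Δλ = -72.931°.
The forward bearing on arrival equals the back-azimuth from the destination plus 180°.
Back-azimuth from P₂ (-23.9°, -72.9°) to P₁ (71.5°, -50.3°), with Δλ' = λ₁ − λ₂ = 22.6°: atan2( sin Δλ' cos φ₁ , cos φ₂ sin φ₁ − sin φ₂ cos φ₁ cos Δλ' ) = 7.1°.
Final bearing = (7.1° + 180°) mod 360° = 187.1°.

final bearing 187.1°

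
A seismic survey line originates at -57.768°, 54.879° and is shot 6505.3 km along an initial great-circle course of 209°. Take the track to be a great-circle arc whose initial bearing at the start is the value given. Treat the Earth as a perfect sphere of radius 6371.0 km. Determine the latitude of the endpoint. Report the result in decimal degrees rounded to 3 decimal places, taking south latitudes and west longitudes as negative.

The arc subtends δ = 6505.3/6371 = 1.021080 rad at the centre.
Start latitude φ₁ = -1.008242 rad; initial bearing θ = 3.647738 rad.
Applying the spherical law of cosines for sides, sin φ₂ = sin φ₁ cos δ + cos φ₁ sin δ cos θ = -0.839687, so φ₂ = -57.107°.
For the longitude increment, Δλ = atan2( sin θ sin δ cos φ₁, cos δ − sin φ₁ sin φ₂ ) = atan2(-0.220478, -0.187842) = -130.430°.
Hence λ₂ = 54.879° + -130.430° = -75.551°.

latitude -57.107°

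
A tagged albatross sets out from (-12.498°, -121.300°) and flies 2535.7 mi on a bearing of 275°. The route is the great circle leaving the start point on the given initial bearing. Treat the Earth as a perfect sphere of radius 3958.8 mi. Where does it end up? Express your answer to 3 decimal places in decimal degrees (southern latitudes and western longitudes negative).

latitude -7.046°, longitude -158.161°

Angular distance δ = d/R = 2535.7 / 3958.8 = 0.640522 rad.
With φ₁ = -12.498° = -0.218131 rad and θ = 275° = 4.799655 rad:
sin φ₂ = sin φ₁ cos δ + cos φ₁ sin δ cos θ = (-0.216406)(0.801784) + (0.976304)(0.597614)(0.087156) = -0.122659
φ₂ = asin(-0.122659) = -0.122969 rad = -7.046°.
Δλ = atan2( sin θ sin δ cos φ₁ , cos δ − sin φ₁ sin φ₂ ) = atan2(-0.581233, 0.775240) = -0.643339 rad = -36.861°.
λ₂ = λ₁ + Δλ = -158.161°.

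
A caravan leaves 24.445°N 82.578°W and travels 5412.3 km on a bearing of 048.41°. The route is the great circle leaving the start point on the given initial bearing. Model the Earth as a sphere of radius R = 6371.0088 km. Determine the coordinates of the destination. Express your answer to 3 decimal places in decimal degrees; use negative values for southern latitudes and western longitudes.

latitude 46.641°, longitude -27.687°

Angular distance δ = d/R = 5412.3 / 6371.0088 = 0.849520 rad.
Converting: φ₁ = 0.426646 rad, θ = 0.844914 rad.
Applying the spherical law of cosines for sides, sin φ₂ = sin φ₁ cos δ + cos φ₁ sin δ cos θ = 0.727065, so φ₂ = 46.641°.
Δλ = atan2( sin θ sin δ cos φ₁ , cos δ − sin φ₁ sin φ₂ ) = atan2(0.511309, 0.359470) = 0.958034 rad = 54.891°.
λ₂ = -82.578° + 54.891° = -27.687°.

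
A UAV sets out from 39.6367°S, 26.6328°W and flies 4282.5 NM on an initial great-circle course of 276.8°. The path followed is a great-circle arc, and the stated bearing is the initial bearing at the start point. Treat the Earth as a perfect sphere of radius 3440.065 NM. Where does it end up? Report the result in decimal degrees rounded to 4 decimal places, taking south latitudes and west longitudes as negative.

Central angle δ = d/R = 1.244889 rad.
With φ₁ = -39.6367° = -0.691791 rad and θ = 276.8° = 4.831071 rad:
Destination latitude: φ₂ = arcsin( sin φ₁ cos δ + cos φ₁ sin δ cos θ ) = arcsin(-0.117857) = -6.7685°.
For the longitude increment, Δλ = atan2( sin θ sin δ cos φ₁, cos δ − sin φ₁ sin φ₂ ) = atan2(-0.724435, 0.244985) = -71.3158°.
λ₂ = -26.6328° + -71.3158° = -97.9486°.

latitude -6.7685°, longitude -97.9486°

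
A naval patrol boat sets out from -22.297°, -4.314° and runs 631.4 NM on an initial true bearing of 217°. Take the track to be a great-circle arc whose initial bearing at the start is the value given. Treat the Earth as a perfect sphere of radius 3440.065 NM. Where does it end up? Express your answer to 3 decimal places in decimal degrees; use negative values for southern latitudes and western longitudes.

Central angle δ = d/R = 0.183543 rad.
With φ₁ = -22.297° = -0.389156 rad and θ = 217° = 3.787364 rad:
sin φ₂ = sin φ₁ cos δ + cos φ₁ sin δ cos θ = (-0.379408)(0.983203) + (0.925230)(0.182514)(-0.798636) = -0.507899
φ₂ = asin(-0.507899) = -0.532743 rad = -30.524°.
For the longitude increment, Δλ = atan2( sin θ sin δ cos φ₁, cos δ − sin φ₁ sin φ₂ ) = atan2(-0.101627, 0.790503) = -7.326°.
Hence λ₂ = -4.314° + -7.326° = -11.640°.

latitude -30.524°, longitude -11.640°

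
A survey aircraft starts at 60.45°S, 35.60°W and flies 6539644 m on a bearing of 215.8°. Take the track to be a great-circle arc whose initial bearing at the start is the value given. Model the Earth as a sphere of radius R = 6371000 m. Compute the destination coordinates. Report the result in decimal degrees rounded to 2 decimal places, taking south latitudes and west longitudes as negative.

The arc subtends δ = 6539644/6371000 = 1.026471 rad at the centre.
With φ₁ = -60.45° = -1.055052 rad and θ = 215.8° = 3.766421 rad:
Destination latitude: φ₂ = arcsin( sin φ₁ cos δ + cos φ₁ sin δ cos θ ) = arcsin(-0.792677) = -52.44°.
For the longitude increment, Δλ = atan2( sin θ sin δ cos φ₁, cos δ − sin φ₁ sin φ₂ ) = atan2(-0.246797, -0.171728) = -124.83°.
λ₂ = -35.60° + -124.83° = -160.43°.

latitude -52.44°, longitude -160.43°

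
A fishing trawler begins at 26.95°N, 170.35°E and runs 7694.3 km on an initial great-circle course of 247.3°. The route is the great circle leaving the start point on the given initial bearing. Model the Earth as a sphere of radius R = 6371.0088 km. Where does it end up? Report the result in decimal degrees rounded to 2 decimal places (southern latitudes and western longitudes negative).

latitude -9.24°, longitude 109.45°

Central angle δ = d/R = 1.207705 rad.
Start latitude φ₁ = 0.470366 rad; initial bearing θ = 4.316199 rad.
Destination latitude: φ₂ = arcsin( sin φ₁ cos δ + cos φ₁ sin δ cos θ ) = arcsin(-0.160605) = -9.24°.
Then Δλ = atan2(-0.768738, 0.427954) = -1.062827 rad, from sin θ sin δ cos φ₁ over cos δ − sin φ₁ sin φ₂.
λ₂ = λ₁ + Δλ = 109.45°.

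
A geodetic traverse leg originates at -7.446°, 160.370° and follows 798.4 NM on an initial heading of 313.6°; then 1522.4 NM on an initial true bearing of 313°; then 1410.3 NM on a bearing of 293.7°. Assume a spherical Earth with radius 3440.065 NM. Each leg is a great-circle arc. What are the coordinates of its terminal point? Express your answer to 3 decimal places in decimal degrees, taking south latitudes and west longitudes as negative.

Apply the spherical direct solution leg by leg, carrying full precision between legs.
Leg 1: from (-7.446°, 160.370°), δ = 798.4/3440.065 = 0.232089 rad, θ = 313.6° → φ = 1.786°, λ = 150.777°.
Leg 2: from (1.786°, 150.777°), δ = 1522.4/3440.065 = 0.442550 rad, θ = 313° → φ = 18.668°, λ = 131.472°.
Leg 3: from (18.668°, 131.472°), δ = 1410.3/3440.065 = 0.409963 rad, θ = 293.7° → φ = 26.445°, λ = 107.417°.

latitude 26.445°, longitude 107.417°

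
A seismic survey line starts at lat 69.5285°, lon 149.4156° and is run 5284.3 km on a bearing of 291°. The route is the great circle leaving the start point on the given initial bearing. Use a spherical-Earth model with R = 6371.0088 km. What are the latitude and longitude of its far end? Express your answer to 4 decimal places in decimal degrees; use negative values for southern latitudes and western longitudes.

latitude 46.4764°, longitude 58.4637°

δ = 5284.3/6371.0088 = 0.829429 rad (47.5228°).
With φ₁ = 69.5285° = 1.213501 rad and θ = 291° = 5.078908 rad:
Applying the spherical law of cosines for sides, sin φ₂ = sin φ₁ cos δ + cos φ₁ sin δ cos θ = 0.725091, so φ₂ = 46.4764°.
Δλ = atan2( sin θ sin δ cos φ₁ , cos δ − sin φ₁ sin φ₂ ) = atan2(-0.240817, -0.004001) = -1.587411 rad = -90.9519°.
Hence λ₂ = 149.4156° + -90.9519° = 58.4637°.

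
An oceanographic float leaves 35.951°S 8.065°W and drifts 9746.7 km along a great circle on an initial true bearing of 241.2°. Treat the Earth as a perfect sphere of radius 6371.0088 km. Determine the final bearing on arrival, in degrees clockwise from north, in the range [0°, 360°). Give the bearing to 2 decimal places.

Angular distance δ = d/R = 9746.7 / 6371.0088 = 1.529852 rad.
With φ₁ = -35.951° = -0.627463 rad and θ = 241.2° = 4.209734 rad:
sin φ₂ = sin φ₁ cos δ + cos φ₁ sin δ cos θ = (-0.587093)(0.040933) + (0.809519)(0.999162)(-0.481754) = -0.413694
φ₂ = asin(-0.413694) = -0.426507 rad = -24.437°.
Then Δλ = atan2(-0.708793, -0.201944) = -1.848354 rad, from sin θ sin δ cos φ₁ over cos δ − sin φ₁ sin φ₂.
λ₂ = λ₁ + Δλ = -113.968°.
The forward bearing on arrival equals the back-azimuth from the destination plus 180°.
Back-azimuth from P₂ (-24.44°, -113.97°) to P₁ (-35.95°, -8.06°), with Δλ' = λ₁ − λ₂ = 105.90°: atan2( sin Δλ' cos φ₁ , cos φ₂ sin φ₁ − sin φ₂ cos φ₁ cos Δλ' ) = 128.81°.
Final bearing = (128.81° + 180°) mod 360° = 308.81°.

final bearing 308.81°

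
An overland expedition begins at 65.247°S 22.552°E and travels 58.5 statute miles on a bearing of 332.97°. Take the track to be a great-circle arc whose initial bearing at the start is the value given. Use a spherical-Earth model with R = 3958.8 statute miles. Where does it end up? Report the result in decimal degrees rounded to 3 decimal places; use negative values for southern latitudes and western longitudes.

latitude -64.490°, longitude 21.659°

Angular distance δ = d/R = 58.5 / 3958.8 = 0.014777 rad.
Start latitude φ₁ = -1.138775 rad; initial bearing θ = 5.811423 rad.
Destination latitude: φ₂ = arcsin( sin φ₁ cos δ + cos φ₁ sin δ cos θ ) = arcsin(-0.902511) = -64.490°.
Then Δλ = atan2(-0.002812, 0.180302) = -0.015594 rad, from sin θ sin δ cos φ₁ over cos δ − sin φ₁ sin φ₂.
Hence λ₂ = 22.552° + -0.893° = 21.659°.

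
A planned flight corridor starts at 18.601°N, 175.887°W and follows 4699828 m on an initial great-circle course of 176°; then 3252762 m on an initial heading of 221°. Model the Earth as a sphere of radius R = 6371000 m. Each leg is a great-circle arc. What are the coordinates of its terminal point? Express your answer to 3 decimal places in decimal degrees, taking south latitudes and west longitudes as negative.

Apply the spherical direct solution leg by leg, carrying full precision between legs.
Leg 1: from (18.601°, -175.887°), δ = 4699828/6371000 = 0.737691 rad, θ = 176° → φ = -23.568°, λ = -172.953°.
Leg 2: from (-23.568°, -172.953°), δ = 3252762/6371000 = 0.510558 rad, θ = 221° → φ = -43.384°, λ = 160.871°.

latitude -43.384°, longitude 160.871°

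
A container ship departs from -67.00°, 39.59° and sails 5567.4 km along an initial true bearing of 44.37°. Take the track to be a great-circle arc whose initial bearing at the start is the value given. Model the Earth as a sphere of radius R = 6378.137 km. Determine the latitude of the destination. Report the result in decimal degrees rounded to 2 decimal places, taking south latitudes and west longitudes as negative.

Angular distance δ = d/R = 5567.4 / 6378.137 = 0.872888 rad.
With φ₁ = -67.00° = -1.169371 rad and θ = 44.37° = 0.774403 rad:
sin φ₂ = sin φ₁ cos δ + cos φ₁ sin δ cos θ = (-0.920505)(0.642616) + (0.390731)(0.766188)(0.714839) = -0.377528
φ₂ = asin(-0.377528) = -0.387125 rad = -22.18°.
Then Δλ = atan2(0.209349, 0.295100) = 0.617017 rad, from sin θ sin δ cos φ₁ over cos δ − sin φ₁ sin φ₂.
λ₂ = λ₁ + Δλ = 74.94°.

latitude -22.18°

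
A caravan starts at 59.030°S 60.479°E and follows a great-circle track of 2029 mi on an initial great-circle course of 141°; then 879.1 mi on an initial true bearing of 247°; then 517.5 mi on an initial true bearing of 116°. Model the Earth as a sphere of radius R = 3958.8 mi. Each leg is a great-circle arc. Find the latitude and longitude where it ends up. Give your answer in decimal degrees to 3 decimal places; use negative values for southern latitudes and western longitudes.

latitude -73.479°, longitude 113.381°

Apply the spherical direct solution leg by leg, carrying full precision between legs.
Leg 1: from (-59.030°, 60.479°), δ = 2029/3958.8 = 0.512529 rad, θ = 141° → φ = -70.626°, λ = 128.957°.
Leg 2: from (-70.626°, 128.957°), δ = 879.1/3958.8 = 0.222062 rad, θ = 247° → φ = -71.578°, λ = 89.051°.
Leg 3: from (-71.578°, 89.051°), δ = 517.5/3958.8 = 0.130721 rad, θ = 116° → φ = -73.479°, λ = 113.381°.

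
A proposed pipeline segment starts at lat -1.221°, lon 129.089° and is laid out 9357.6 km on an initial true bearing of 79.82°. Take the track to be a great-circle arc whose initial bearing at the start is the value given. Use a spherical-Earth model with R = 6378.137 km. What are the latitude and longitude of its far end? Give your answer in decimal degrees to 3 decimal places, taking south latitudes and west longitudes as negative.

The arc subtends δ = 9357.6/6378.137 = 1.467137 rad at the centre.
With φ₁ = -1.221° = -0.021310 rad and θ = 79.82° = 1.393122 rad:
sin φ₂ = sin φ₁ cos δ + cos φ₁ sin δ cos θ = (-0.021309)(0.103474) + (0.999773)(0.994632)(0.176741) = 0.173548
φ₂ = asin(0.173548) = 0.174431 rad = 9.994°.
Then Δλ = atan2(0.978752, 0.107172) = 1.461732 rad, from sin θ sin δ cos φ₁ over cos δ − sin φ₁ sin φ₂.
λ₂ = 129.089° + 83.751° = 212.840°, normalized to (−180°, 180°] → -147.160°.

latitude 9.994°, longitude -147.160°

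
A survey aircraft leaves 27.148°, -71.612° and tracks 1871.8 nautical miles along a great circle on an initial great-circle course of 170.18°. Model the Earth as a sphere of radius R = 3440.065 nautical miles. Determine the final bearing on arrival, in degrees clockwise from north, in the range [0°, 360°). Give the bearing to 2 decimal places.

Central angle δ = d/R = 0.544118 rad.
Start latitude φ₁ = 0.473822 rad; initial bearing θ = 2.970201 rad.
Applying the spherical law of cosines for sides, sin φ₂ = sin φ₁ cos δ + cos φ₁ sin δ cos θ = -0.063489, so φ₂ = -3.640°.
Δλ = atan2( sin θ sin δ cos φ₁ , cos δ − sin φ₁ sin φ₂ ) = atan2(0.078563, 0.884554) = 0.088584 rad = 5.075°.
Hence λ₂ = -71.612° + 5.075° = -66.537°.
The forward bearing on arrival equals the back-azimuth from the destination plus 180°.
Back-azimuth from P₂ (-3.64°, -66.54°) to P₁ (27.15°, -71.61°), with Δλ' = λ₁ − λ₂ = -5.08°: atan2( sin Δλ' cos φ₁ , cos φ₂ sin φ₁ − sin φ₂ cos φ₁ cos Δλ' ) = 351.25°.
Final bearing = (351.25° + 180°) mod 360° = 171.25°.

final bearing 171.25°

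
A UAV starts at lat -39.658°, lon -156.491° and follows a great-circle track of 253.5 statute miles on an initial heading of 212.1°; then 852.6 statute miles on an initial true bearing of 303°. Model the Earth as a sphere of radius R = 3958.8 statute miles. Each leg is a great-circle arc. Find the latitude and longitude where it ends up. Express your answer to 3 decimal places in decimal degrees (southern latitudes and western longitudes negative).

latitude -35.272°, longitude -171.826°

Apply the spherical direct solution leg by leg, carrying full precision between legs.
Leg 1: from (-39.658°, -156.491°), δ = 253.5/3958.8 = 0.064035 rad, θ = 212.1° → φ = -42.737°, λ = -159.145°.
Leg 2: from (-42.737°, -159.145°), δ = 852.6/3958.8 = 0.215368 rad, θ = 303° → φ = -35.272°, λ = -171.826°.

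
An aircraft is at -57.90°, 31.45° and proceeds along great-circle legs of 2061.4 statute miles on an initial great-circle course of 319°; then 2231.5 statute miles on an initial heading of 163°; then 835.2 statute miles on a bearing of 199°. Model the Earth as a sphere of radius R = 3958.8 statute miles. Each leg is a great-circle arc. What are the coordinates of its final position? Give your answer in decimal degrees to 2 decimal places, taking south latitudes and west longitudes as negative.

Apply the spherical direct solution leg by leg, carrying full precision between legs.
Leg 1: from (-57.90°, 31.45°), δ = 2061.4/3958.8 = 0.520713 rad, θ = 319° → φ = -32.37°, λ = 8.72°.
Leg 2: from (-32.37°, 8.72°), δ = 2231.5/3958.8 = 0.563681 rad, θ = 163° → φ = -62.14°, λ = 28.25°.
Leg 3: from (-62.14°, 28.25°), δ = 835.2/3958.8 = 0.210973 rad, θ = 199° → φ = -73.14°, λ = 14.65°.

latitude -73.14°, longitude 14.65°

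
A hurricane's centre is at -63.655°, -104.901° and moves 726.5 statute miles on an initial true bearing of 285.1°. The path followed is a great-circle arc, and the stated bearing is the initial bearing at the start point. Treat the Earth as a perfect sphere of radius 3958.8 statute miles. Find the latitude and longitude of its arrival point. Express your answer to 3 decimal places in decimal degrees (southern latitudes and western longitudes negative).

δ = 726.5/3958.8 = 0.183515 rad (10.5146°).
Start latitude φ₁ = -1.110989 rad; initial bearing θ = 4.975934 rad.
Applying the spherical law of cosines for sides, sin φ₂ = sin φ₁ cos δ + cos φ₁ sin δ cos θ = -0.859994, so φ₂ = -59.316°.
Δλ = atan2( sin θ sin δ cos φ₁ , cos δ − sin φ₁ sin φ₂ ) = atan2(-0.078187, 0.212535) = -0.352513 rad = -20.197°.
λ₂ = -104.901° + -20.197° = -125.098°.

latitude -59.316°, longitude -125.098°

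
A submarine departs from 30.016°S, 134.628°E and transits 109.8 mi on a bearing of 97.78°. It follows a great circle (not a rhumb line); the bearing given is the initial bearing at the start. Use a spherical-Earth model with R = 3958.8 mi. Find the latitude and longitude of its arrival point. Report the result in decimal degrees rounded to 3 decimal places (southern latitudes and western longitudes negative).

latitude -30.219°, longitude 136.450°

Angular distance δ = d/R = 109.8 / 3958.8 = 0.027736 rad.
Converting: φ₁ = -0.523878 rad, θ = 1.706583 rad.
Applying the spherical law of cosines for sides, sin φ₂ = sin φ₁ cos δ + cos φ₁ sin δ cos θ = -0.503300, so φ₂ = -30.219°.
For the longitude increment, Δλ = atan2( sin θ sin δ cos φ₁, cos δ − sin φ₁ sin φ₂ ) = atan2(0.023792, 0.747844) = 1.822°.
λ₂ = λ₁ + Δλ = 136.450°.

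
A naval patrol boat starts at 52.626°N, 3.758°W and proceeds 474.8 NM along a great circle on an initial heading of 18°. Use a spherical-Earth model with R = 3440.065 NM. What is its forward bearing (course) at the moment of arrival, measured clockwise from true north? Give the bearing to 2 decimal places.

final bearing 22.08°

Angular distance δ = d/R = 474.8 / 3440.065 = 0.138021 rad.
Start latitude φ₁ = 0.918497 rad; initial bearing θ = 0.314159 rad.
Destination latitude: φ₂ = arcsin( sin φ₁ cos δ + cos φ₁ sin δ cos θ ) = arcsin(0.866560) = 60.061°.
Then Δλ = atan2(0.025808, 0.301843) = 0.085292 rad, from sin θ sin δ cos φ₁ over cos δ − sin φ₁ sin φ₂.
λ₂ = λ₁ + Δλ = 1.129°.
The forward bearing on arrival equals the back-azimuth from the destination plus 180°.
Back-azimuth from P₂ (60.06°, 1.13°) to P₁ (52.63°, -3.76°), with Δλ' = λ₁ − λ₂ = -4.89°: atan2( sin Δλ' cos φ₁ , cos φ₂ sin φ₁ − sin φ₂ cos φ₁ cos Δλ' ) = 202.08°.
Final bearing = (202.08° + 180°) mod 360° = 22.08°.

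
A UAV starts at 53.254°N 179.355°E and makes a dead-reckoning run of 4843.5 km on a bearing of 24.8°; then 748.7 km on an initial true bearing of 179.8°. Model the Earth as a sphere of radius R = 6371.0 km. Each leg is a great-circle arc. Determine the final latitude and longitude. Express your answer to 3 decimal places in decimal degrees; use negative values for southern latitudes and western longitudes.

Apply the spherical direct solution leg by leg, carrying full precision between legs.
Leg 1: from (53.254°, 179.355°), δ = 4843.5/6371 = 0.760242 rad, θ = 24.8° → φ = 72.731°, λ = -77.463°.
Leg 2: from (72.731°, -77.463°), δ = 748.7/6371 = 0.117517 rad, θ = 179.8° → φ = 65.997°, λ = -77.405°.

latitude 65.997°, longitude -77.405°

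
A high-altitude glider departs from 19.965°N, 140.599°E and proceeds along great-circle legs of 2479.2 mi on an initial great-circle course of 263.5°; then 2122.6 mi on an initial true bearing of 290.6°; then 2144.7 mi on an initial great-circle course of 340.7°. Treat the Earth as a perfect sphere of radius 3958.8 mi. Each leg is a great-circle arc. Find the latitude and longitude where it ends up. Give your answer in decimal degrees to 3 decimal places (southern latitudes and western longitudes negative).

Apply the spherical direct solution leg by leg, carrying full precision between legs.
Leg 1: from (19.965°, 140.599°), δ = 2479.2/3958.8 = 0.626250 rad, θ = 263.5° → φ = 12.374°, λ = 104.001°.
Leg 2: from (12.374°, 104.001°), δ = 2122.6/3958.8 = 0.536173 rad, θ = 290.6° → φ = 21.087°, λ = 73.171°.
Leg 3: from (21.087°, 73.171°), δ = 2144.7/3958.8 = 0.541755 rad, θ = 340.7° → φ = 49.670°, λ = 57.902°.

latitude 49.670°, longitude 57.902°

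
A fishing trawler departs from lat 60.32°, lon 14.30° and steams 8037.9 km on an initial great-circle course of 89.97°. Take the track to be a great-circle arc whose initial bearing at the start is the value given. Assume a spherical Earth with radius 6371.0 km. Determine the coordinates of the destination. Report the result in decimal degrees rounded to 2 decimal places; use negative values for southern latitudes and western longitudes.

latitude 15.34°, longitude 95.34°

The arc subtends δ = 8037.9/6371 = 1.261639 rad at the centre.
Start latitude φ₁ = 1.052783 rad; initial bearing θ = 1.570273 rad.
Applying the spherical law of cosines for sides, sin φ₂ = sin φ₁ cos δ + cos φ₁ sin δ cos θ = 0.264586, so φ₂ = 15.34°.
Then Δλ = atan2(0.471680, 0.074383) = 1.414387 rad, from sin θ sin δ cos φ₁ over cos δ − sin φ₁ sin φ₂.
λ₂ = λ₁ + Δλ = 95.34°.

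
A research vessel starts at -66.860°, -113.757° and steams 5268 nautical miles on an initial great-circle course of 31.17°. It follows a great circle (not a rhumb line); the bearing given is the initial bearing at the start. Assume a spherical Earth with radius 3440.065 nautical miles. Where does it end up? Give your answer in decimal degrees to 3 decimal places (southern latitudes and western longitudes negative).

latitude 17.442°, longitude -80.930°

The arc subtends δ = 5268/3440.065 = 1.531366 rad at the centre.
With φ₁ = -66.860° = -1.166927 rad and θ = 31.17° = 0.544019 rad:
Applying the spherical law of cosines for sides, sin φ₂ = sin φ₁ cos δ + cos φ₁ sin δ cos θ = 0.299737, so φ₂ = 17.442°.
Then Δλ = atan2(0.203240, 0.315042) = 0.572936 rad, from sin θ sin δ cos φ₁ over cos δ − sin φ₁ sin φ₂.
λ₂ = -113.757° + 32.827° = -80.930°.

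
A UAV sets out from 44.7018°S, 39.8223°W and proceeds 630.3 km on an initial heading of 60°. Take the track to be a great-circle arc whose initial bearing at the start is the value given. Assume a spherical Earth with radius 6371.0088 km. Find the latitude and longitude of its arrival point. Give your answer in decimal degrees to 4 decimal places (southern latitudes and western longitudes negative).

δ = 630.3/6371.0088 = 0.098933 rad (5.6684°).
Start latitude φ₁ = -0.780194 rad; initial bearing θ = 1.047198 rad.
sin φ₂ = sin φ₁ cos δ + cos φ₁ sin δ cos θ = (-0.703417)(0.995110) + (0.710777)(0.098771)(0.500000) = -0.664875
φ₂ = asin(-0.664875) = -0.727327 rad = -41.6728°.
Δλ = atan2( sin θ sin δ cos φ₁ , cos δ − sin φ₁ sin φ₂ ) = atan2(0.060799, 0.527426) = 0.114768 rad = 6.5757°.
λ₂ = -39.8223° + 6.5757° = -33.2466°.

latitude -41.6728°, longitude -33.2466°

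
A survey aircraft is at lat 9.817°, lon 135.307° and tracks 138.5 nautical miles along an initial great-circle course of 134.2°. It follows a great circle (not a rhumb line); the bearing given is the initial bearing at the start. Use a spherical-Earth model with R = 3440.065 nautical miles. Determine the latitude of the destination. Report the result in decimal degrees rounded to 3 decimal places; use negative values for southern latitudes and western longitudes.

latitude 8.205°

δ = 138.5/3440.065 = 0.040261 rad (2.3068°).
Start latitude φ₁ = 0.171339 rad; initial bearing θ = 2.342232 rad.
Applying the spherical law of cosines for sides, sin φ₂ = sin φ₁ cos δ + cos φ₁ sin δ cos θ = 0.142714, so φ₂ = 8.205°.
Then Δλ = atan2(0.028433, 0.974857) = 0.029158 rad, from sin θ sin δ cos φ₁ over cos δ − sin φ₁ sin φ₂.
λ₂ = λ₁ + Δλ = 136.978°.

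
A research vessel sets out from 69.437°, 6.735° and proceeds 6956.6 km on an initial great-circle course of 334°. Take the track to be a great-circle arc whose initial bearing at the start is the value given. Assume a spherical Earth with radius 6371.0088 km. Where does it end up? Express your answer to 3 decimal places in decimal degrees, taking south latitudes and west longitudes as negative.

latitude 45.366°, longitude -139.640°

Angular distance δ = d/R = 6956.6 / 6371.0088 = 1.091915 rad.
With φ₁ = 69.437° = 1.211904 rad and θ = 334° = 5.829400 rad:
Destination latitude: φ₂ = arcsin( sin φ₁ cos δ + cos φ₁ sin δ cos θ ) = arcsin(0.711606) = 45.366°.
Then Δλ = atan2(-0.136652, -0.205481) = -2.554721 rad, from sin θ sin δ cos φ₁ over cos δ − sin φ₁ sin φ₂.
Hence λ₂ = 6.735° + -146.375° = -139.640°.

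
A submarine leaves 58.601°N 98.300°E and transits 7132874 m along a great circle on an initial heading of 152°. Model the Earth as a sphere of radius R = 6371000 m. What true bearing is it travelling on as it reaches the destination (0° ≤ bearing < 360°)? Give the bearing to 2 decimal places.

final bearing 165.83°

The arc subtends δ = 7132874/6371000 = 1.119585 rad at the centre.
Start latitude φ₁ = 1.022780 rad; initial bearing θ = 2.652900 rad.
Destination latitude: φ₂ = arcsin( sin φ₁ cos δ + cos φ₁ sin δ cos θ ) = arcsin(-0.041773) = -2.394°.
Δλ = atan2( sin θ sin δ cos φ₁ , cos δ − sin φ₁ sin φ₂ ) = atan2(0.220113, 0.471712) = 0.436594 rad = 25.015°.
λ₂ = λ₁ + Δλ = 123.315°.
The forward bearing on arrival equals the back-azimuth from the destination plus 180°.
Back-azimuth from P₂ (-2.39°, 123.32°) to P₁ (58.60°, 98.30°), with Δλ' = λ₁ − λ₂ = -25.02°: atan2( sin Δλ' cos φ₁ , cos φ₂ sin φ₁ − sin φ₂ cos φ₁ cos Δλ' ) = 345.83°.
Final bearing = (345.83° + 180°) mod 360° = 165.83°.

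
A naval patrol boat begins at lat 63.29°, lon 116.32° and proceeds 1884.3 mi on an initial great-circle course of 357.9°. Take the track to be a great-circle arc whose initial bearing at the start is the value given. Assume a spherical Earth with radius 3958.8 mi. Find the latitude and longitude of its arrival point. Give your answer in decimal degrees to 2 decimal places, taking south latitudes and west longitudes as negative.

latitude 88.89°, longitude -3.25°

The arc subtends δ = 1884.3/3958.8 = 0.475978 rad at the centre.
Start latitude φ₁ = 1.104619 rad; initial bearing θ = 6.246533 rad.
Destination latitude: φ₂ = arcsin( sin φ₁ cos δ + cos φ₁ sin δ cos θ ) = arcsin(0.999814) = 88.89°.
Δλ = atan2( sin θ sin δ cos φ₁ , cos δ − sin φ₁ sin φ₂ ) = atan2(-0.007547, -0.004281) = -2.086818 rad = -119.57°.
Hence λ₂ = 116.32° + -119.57° = -3.25°.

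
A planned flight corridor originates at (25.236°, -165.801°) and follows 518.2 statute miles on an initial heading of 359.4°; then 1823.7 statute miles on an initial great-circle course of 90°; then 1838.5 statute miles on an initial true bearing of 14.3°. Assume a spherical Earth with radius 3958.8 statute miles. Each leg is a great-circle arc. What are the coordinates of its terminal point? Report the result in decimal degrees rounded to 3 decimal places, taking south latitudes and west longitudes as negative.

latitude 54.369°, longitude -124.407°

Apply the spherical direct solution leg by leg, carrying full precision between legs.
Leg 1: from (25.236°, -165.801°), δ = 518.2/3958.8 = 0.130898 rad, θ = 359.4° → φ = 32.735°, λ = -165.894°.
Leg 2: from (32.735°, -165.894°), δ = 1823.7/3958.8 = 0.460670 rad, θ = 90° → φ = 28.972°, λ = -135.354°.
Leg 3: from (28.972°, -135.354°), δ = 1838.5/3958.8 = 0.464408 rad, θ = 14.3° → φ = 54.369°, λ = -124.407°.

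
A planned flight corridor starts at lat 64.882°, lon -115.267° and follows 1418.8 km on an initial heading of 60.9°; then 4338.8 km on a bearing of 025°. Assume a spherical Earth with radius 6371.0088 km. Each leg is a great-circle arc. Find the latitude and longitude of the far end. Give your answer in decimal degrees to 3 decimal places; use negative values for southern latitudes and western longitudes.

Apply the spherical direct solution leg by leg, carrying full precision between legs.
Leg 1: from (64.882°, -115.267°), δ = 1418.8/6371.0088 = 0.222696 rad, θ = 60.9° → φ = 68.229°, λ = -83.915°.
Leg 2: from (68.229°, -83.915°), δ = 4338.8/6371.0088 = 0.681022 rad, θ = 25° → φ = 68.931°, λ = 48.341°.

latitude 68.931°, longitude 48.341°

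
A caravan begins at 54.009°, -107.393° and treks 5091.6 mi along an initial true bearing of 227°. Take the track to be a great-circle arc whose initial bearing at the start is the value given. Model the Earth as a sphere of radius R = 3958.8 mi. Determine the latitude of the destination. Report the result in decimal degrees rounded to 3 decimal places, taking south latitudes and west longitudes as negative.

Central angle δ = d/R = 1.286147 rad.
Start latitude φ₁ = 0.942635 rad; initial bearing θ = 3.961897 rad.
sin φ₂ = sin φ₁ cos δ + cos φ₁ sin δ cos θ = (0.809109)(0.280821) + (0.587658)(0.959760)(-0.681998) = -0.157440
φ₂ = asin(-0.157440) = -0.158098 rad = -9.058°.
Then Δλ = atan2(-0.412492, 0.408207) = -0.790619 rad, from sin θ sin δ cos φ₁ over cos δ − sin φ₁ sin φ₂.
λ₂ = λ₁ + Δλ = -152.692°.

latitude -9.058°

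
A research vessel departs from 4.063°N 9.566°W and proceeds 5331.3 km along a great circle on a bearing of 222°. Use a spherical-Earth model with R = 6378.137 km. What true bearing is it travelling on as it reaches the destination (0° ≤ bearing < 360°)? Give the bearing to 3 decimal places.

final bearing 230.530°

Angular distance δ = d/R = 5331.3 / 6378.137 = 0.835871 rad.
Start latitude φ₁ = 0.070913 rad; initial bearing θ = 3.874631 rad.
Destination latitude: φ₂ = arcsin( sin φ₁ cos δ + cos φ₁ sin δ cos θ ) = arcsin(-0.502430) = -30.161°.
For the longitude increment, Δλ = atan2( sin θ sin δ cos φ₁, cos δ − sin φ₁ sin φ₂ ) = atan2(-0.495168, 0.706131) = -35.040°.
Hence λ₂ = -9.566° + -35.040° = -44.606°.
The forward bearing on arrival equals the back-azimuth from the destination plus 180°.
Back-azimuth from P₂ (-30.161°, -44.606°) to P₁ (4.063°, -9.566°), with Δλ' = λ₁ − λ₂ = 35.040°: atan2( sin Δλ' cos φ₁ , cos φ₂ sin φ₁ − sin φ₂ cos φ₁ cos Δλ' ) = 50.530°.
Final bearing = (50.530° + 180°) mod 360° = 230.530°.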